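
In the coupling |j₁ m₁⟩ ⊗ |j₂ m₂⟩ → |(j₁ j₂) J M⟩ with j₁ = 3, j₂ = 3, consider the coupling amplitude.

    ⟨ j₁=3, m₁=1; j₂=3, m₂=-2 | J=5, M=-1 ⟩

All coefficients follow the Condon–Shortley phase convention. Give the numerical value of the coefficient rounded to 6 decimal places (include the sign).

+√(9/28) ≈ +0.566947

√[11·1!5!5!/12! · 4!2!1!5!4!6!] = √(230400/7)
  +(−1)^0/∏(0,1,2,1,3,4)! = 1/288  (running 1/288)
  +(−1)^1/∏(1,0,1,0,4,5)! = -1/2880  (running 1/320)
⟨..|..⟩ = √(230400/7)·(1/320) = +0.566947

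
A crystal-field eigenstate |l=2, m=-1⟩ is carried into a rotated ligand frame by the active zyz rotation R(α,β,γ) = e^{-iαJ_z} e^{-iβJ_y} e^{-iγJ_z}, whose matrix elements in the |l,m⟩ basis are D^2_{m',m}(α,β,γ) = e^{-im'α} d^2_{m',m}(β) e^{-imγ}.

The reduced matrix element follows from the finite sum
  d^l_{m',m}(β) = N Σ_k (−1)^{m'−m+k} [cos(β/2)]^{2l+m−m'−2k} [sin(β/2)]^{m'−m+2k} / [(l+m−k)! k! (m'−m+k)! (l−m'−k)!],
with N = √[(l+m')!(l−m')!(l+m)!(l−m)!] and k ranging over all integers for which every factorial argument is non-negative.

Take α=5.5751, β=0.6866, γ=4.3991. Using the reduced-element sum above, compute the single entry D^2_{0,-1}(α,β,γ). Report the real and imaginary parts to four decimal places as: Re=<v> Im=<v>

Re=0.1851 Im=0.5712

Split into d^2_{0,-1}(β=0.6866) × two z-phases.
Half-angle: c=0.941649, s=0.336596. N=√(2·2·1·6)=4.898979
Admissible k: 0..1 (factorial args all ≥0)
  k=0: (−1)^1·4.8990/(2)·0.9416^3·0.3366^1 = -0.688418
  k=1: (−1)^2·4.8990/(2)·0.9416^1·0.3366^3 = +0.087962
d^2_{0,-1}(0.6866) = -0.688418 +0.087962 = -0.600456
D = (+1.000000+0.000000i)·(-0.600456)·(-0.308189-0.951325i) = +0.185054+0.571229i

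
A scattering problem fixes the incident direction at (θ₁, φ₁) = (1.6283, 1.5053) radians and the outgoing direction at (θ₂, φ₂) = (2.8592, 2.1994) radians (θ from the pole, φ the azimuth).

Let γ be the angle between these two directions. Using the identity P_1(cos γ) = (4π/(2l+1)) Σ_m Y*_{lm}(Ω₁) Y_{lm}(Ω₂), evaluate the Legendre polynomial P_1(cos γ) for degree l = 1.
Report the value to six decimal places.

Addition theorem: P_1(cos γ) = (4π/3) Σ_m Y*_{lm}(Ω₁) Y_{lm}(Ω₂), m = −1…1:
  [-1]  conj(Y_{1,-1})(Ω₁) = (0.022575, 0.344184) ; Y_{1,-1}(Ω₂) = (-0.056610, -0.077871) ; Δ = (0.025524, -0.021242)
  [+0]  conj(Y_{1,0})(Ω₁) = (-0.028081, -0.000000) ; Y_{1,0}(Ω₂) = (-0.469250, 0.000000) ; Δ = (0.013177, 0.000000)
  [+1]  conj(Y_{1,1})(Ω₁) = (-0.022575, 0.344184) ; Y_{1,1}(Ω₂) = (0.056610, -0.077871) ; Δ = (0.025524, 0.021242)
Total Σ_m = (0.064225, 0.000000). Multiply by 4.188790: (0.269024, 0.000000). P_1(cos γ) = 0.269024

0.269024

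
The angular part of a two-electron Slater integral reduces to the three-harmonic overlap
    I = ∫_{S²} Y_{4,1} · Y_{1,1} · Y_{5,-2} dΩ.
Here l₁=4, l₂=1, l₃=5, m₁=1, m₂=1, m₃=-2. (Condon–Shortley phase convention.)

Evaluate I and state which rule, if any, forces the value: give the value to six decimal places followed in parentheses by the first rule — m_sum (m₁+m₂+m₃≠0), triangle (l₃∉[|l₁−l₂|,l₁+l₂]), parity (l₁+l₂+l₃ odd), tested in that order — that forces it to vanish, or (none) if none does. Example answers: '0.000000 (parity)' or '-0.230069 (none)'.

m-sum 0 ✓  L=10 even ✓  3≤5≤5 ✓
Π(2lᵢ+1) = 9×3×11 = 297
triangle coeff Δ(4,1,5) = 1/495
Σ_t [0,0]: t=0:+1/576 = 1/576
(3j)²=5/99 [(4 1 5; 0 0 0)], sign=-1
Σ_t [0,0]: t=0:+1/1440 = 1/1440
(3j)²=7/165 [(4 1 5; 1 1 -2)], sign=-1
⇒ 4πI² = 7/11
I = (+1)√(7/11/(4π)) = 0.22503380
No selection rule forces the value: the integral is nonzero (none).

0.225034 (none)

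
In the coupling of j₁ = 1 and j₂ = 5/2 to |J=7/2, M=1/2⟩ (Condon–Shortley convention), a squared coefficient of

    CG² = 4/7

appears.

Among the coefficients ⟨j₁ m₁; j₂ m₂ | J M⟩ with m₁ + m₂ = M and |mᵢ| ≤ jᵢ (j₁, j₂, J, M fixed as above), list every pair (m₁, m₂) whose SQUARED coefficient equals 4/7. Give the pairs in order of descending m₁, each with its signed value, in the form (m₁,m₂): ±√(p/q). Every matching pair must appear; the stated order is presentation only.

Admissible pairs with m₁+m₂ = M = 1/2: (-1,3/2), (0,1/2), (1,-1/2)
  (m₁,m₂)=(1,-1/2): CG² = 2/7, CG = +√(2/7)
  (m₁,m₂)=(0,1/2): CG² = 4/7, CG = +√(4/7)   ← matches the target
  (m₁,m₂)=(-1,3/2): CG² = 1/7, CG = +√(1/7)
Pairs with CG² = 4/7: (0,1/2): +√(4/7)

(0,1/2): +√(4/7)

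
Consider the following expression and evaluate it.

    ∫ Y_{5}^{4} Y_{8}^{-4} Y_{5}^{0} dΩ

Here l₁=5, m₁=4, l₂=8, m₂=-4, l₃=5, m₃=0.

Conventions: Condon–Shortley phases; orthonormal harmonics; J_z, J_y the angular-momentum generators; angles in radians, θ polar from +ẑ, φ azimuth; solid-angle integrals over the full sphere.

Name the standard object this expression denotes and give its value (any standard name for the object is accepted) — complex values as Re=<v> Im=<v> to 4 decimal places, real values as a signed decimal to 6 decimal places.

This is a Gaunt coefficient — the integral of a triple product of spherical harmonics over the sphere.
Rules hold: Σm=0, L=18 even, 3≤5≤13.
N = 11·17·11 = 2057
Δ = 8!·2!·8!/19! = 1/37413090
Racah Σ t=3..5: t=3:−1/1036800 t=4:+1/331776 t=5:−1/1036800 = 1/921600
⇒ 3j(5 8 5; 0 0 0)² = 490/46189, sgn -1
Racah Σ t=0..1: t=0:+1/23224320 t=1:−1/7257600 = -11/116121600
⇒ 3j(5 8 5; 4 -4 0)² = 121/8398, sgn +1
4πI² = N·(3j₀)²·(3jₘ)² = 326095/1037153
I = -1·√(0.314414/4π) = -0.15817787

Gaunt coefficient, -0.158178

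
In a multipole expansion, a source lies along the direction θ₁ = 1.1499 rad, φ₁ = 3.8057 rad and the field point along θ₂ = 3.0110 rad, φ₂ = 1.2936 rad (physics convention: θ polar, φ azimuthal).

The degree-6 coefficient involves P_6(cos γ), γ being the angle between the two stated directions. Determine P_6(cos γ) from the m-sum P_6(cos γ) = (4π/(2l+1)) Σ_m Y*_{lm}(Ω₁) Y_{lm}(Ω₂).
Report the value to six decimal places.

Summing Y*_{l m}(θ₁,φ₁)·Y_{l m}(θ₂,φ₂) over m ∈ [−6, 6]; prefactor 4π/(2·6+1) = 0.966644:
  m=-6: Y*=-0.185781-0.208540i  Y=+0.000000-0.000002i  product -0.000001+0.000000i
  m=-5: Y*=+0.426181+0.077087i  Y=-0.000061+0.000011i  product -0.000027+0.000000i
  m=-4: Y*=-0.183176+0.096569i  Y=+0.000449+0.000901i  product -0.000169-0.000122i
  m=-3: Y*=-0.096352+0.214878i  Y=+0.008235-0.007507i  product +0.000820+0.002493i
  m=-2: Y*=-0.070729-0.285826i  Y=-0.071355-0.044181i  product -0.007581+0.023520i
  m=-1: Y*=-0.110280-0.086317i  Y=-0.107703+0.378540i  product +0.044552-0.032449i
  m=+0: Y*=+0.306698-0.000000i  Y=+0.842844+0.000000i  product +0.258498+0.000000i
  m=+1: Y*=+0.110280-0.086317i  Y=+0.107703+0.378540i  product +0.044552+0.032449i
  m=+2: Y*=-0.070729+0.285826i  Y=-0.071355+0.044181i  product -0.007581-0.023520i
  m=+3: Y*=+0.096352+0.214878i  Y=-0.008235-0.007507i  product +0.000820-0.002493i
  m=+4: Y*=-0.183176-0.096569i  Y=+0.000449-0.000901i  product -0.000169+0.000122i
  m=+5: Y*=-0.426181+0.077087i  Y=+0.000061+0.000011i  product -0.000027-0.000000i
  m=+6: Y*=-0.185781+0.208540i  Y=+0.000000+0.000002i  product -0.000001-0.000000i
Σ over m = +0.333685-0.000000i; ×(4π/13) → +0.322555-0.000000i. Real part: 0.322555

0.322555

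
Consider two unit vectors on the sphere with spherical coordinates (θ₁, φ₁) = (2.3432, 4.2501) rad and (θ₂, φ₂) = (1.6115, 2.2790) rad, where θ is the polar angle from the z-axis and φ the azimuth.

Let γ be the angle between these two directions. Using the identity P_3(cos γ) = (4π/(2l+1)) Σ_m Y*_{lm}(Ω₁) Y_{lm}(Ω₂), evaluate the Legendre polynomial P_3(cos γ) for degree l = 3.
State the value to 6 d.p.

0.336439

Expand P_3 via completeness: Σ_{m} conj(Y_{3,m}) at Ω₁ times Y_{3,m} at Ω₂ —
  [-3]  conj(Y_{3,-3})(Ω₁) = (0.150712, 0.028037) ; Y_{3,-3}(Ω₂) = (0.353978, -0.218888) ; Δ = (0.059486, -0.023065)
  [-2]  conj(Y_{3,-2})(Ω₁) = (0.220315, -0.292096) ; Y_{3,-2}(Ω₂) = (0.006385, -0.041024) ; Δ = (-0.010576, -0.010903)
  [-1]  conj(Y_{3,-1})(Ω₁) = (-0.148148, -0.297305) ; Y_{3,-1}(Ω₂) = (0.208306, 0.243232) ; Δ = (0.041454, -0.097965)
  [+0]  conj(Y_{3,0})(Ω₁) = (0.147131, -0.000000) ; Y_{3,0}(Ω₂) = (0.045431, 0.000000) ; Δ = (0.006684, 0.000000)
  [+1]  conj(Y_{3,1})(Ω₁) = (0.148148, -0.297305) ; Y_{3,1}(Ω₂) = (-0.208306, 0.243232) ; Δ = (0.041454, 0.097965)
  [+2]  conj(Y_{3,2})(Ω₁) = (0.220315, 0.292096) ; Y_{3,2}(Ω₂) = (0.006385, 0.041024) ; Δ = (-0.010576, 0.010903)
  [+3]  conj(Y_{3,3})(Ω₁) = (-0.150712, 0.028037) ; Y_{3,3}(Ω₂) = (-0.353978, -0.218888) ; Δ = (0.059486, 0.023065)
Σ over m = (0.187411, 0.000000); ×(4π/7) → (0.336439, 0.000000). Real part: 0.336439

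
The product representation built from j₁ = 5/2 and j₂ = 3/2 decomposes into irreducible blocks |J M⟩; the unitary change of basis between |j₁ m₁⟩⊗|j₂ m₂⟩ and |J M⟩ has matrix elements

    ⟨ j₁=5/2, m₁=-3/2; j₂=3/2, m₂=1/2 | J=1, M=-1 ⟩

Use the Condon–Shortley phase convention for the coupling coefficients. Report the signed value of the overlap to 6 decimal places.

√[3·3!2!0!/6! · 1!4!2!1!0!2!] = √(24/5)
  +(−1)^2/∏(2,1,2,0,0,0)! = 1/4  (running 1/4)
⟨..|..⟩ = √(24/5)·(1/4) = +0.547723

+√(3/10) ≈ +0.547723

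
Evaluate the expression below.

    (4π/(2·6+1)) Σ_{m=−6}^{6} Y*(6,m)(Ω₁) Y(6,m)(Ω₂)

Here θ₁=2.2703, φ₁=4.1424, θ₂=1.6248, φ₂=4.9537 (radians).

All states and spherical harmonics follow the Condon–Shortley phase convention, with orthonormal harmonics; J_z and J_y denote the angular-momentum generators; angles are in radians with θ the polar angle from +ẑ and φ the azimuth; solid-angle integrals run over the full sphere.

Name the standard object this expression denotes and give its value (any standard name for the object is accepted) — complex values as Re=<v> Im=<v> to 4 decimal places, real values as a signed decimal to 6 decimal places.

This sum is the spherical-harmonic addition theorem: it equals the Legendre polynomial P_l(cos γ) of the angle γ between the two directions.
Expand P_6 via completeness: Σ_{m} conj(Y_{6,m}) at Ω₁ times Y_{6,m} at Ω₂ —
  [-6]  conj(Y_{6,-6})(Ω₁) = (0.093218, -0.026638) ; Y_{6,-6}(Ω₂) = (-0.058720, 0.475260) ; Δ = (0.007186, 0.045867)
  [-5]  conj(Y_{6,-5})(Ω₁) = (0.081253, -0.270656) ; Y_{6,-5}(Ω₂) = (-0.083789, -0.031945) ; Δ = (-0.015454, 0.020082)
  [-4]  conj(Y_{6,-4})(Ω₁) = (-0.283500, -0.330393) ; Y_{6,-4}(Ω₂) = (-0.195433, 0.282288) ; Δ = (0.148671, -0.015459)
  [-3]  conj(Y_{6,-3})(Ω₁) = (-0.290220, 0.040653) ; Y_{6,-3}(Ω₂) = (-0.068816, -0.077841) ; Δ = (0.023136, 0.019794)
  [-2]  conj(Y_{6,-2})(Ω₁) = (0.062990, -0.137051) ; Y_{6,-2}(Ω₂) = (-0.272649, 0.142854) ; Δ = (0.002404, 0.046365)
  [-1]  conj(Y_{6,-1})(Ω₁) = (-0.193339, -0.301642) ; Y_{6,-1}(Ω₂) = (-0.026070, -0.105929) ; Δ = (-0.026912, 0.028344)
  [+0]  conj(Y_{6,0})(Ω₁) = (0.054161, -0.000000) ; Y_{6,0}(Ω₂) = (-0.298568, 0.000000) ; Δ = (-0.016171, 0.000000)
  [+1]  conj(Y_{6,1})(Ω₁) = (0.193339, -0.301642) ; Y_{6,1}(Ω₂) = (0.026070, -0.105929) ; Δ = (-0.026912, -0.028344)
  [+2]  conj(Y_{6,2})(Ω₁) = (0.062990, 0.137051) ; Y_{6,2}(Ω₂) = (-0.272649, -0.142854) ; Δ = (0.002404, -0.046365)
  [+3]  conj(Y_{6,3})(Ω₁) = (0.290220, 0.040653) ; Y_{6,3}(Ω₂) = (0.068816, -0.077841) ; Δ = (0.023136, -0.019794)
  [+4]  conj(Y_{6,4})(Ω₁) = (-0.283500, 0.330393) ; Y_{6,4}(Ω₂) = (-0.195433, -0.282288) ; Δ = (0.148671, 0.015459)
  [+5]  conj(Y_{6,5})(Ω₁) = (-0.081253, -0.270656) ; Y_{6,5}(Ω₂) = (0.083789, -0.031945) ; Δ = (-0.015454, -0.020082)
  [+6]  conj(Y_{6,6})(Ω₁) = (0.093218, 0.026638) ; Y_{6,6}(Ω₂) = (-0.058720, -0.475260) ; Δ = (0.007186, -0.045867)
Accumulated sum (0.261891, -0.000000); after 4π/(2l+1) scaling, (0.253155, -0.000000) ⇒ P_6 = 0.253155

Legendre polynomial (addition theorem), +0.253155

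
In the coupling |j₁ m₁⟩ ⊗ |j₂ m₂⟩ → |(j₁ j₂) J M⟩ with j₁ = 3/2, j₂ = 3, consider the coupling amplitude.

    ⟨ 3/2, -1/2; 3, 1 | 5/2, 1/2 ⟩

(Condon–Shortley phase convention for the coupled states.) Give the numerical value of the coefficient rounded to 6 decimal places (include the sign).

-0.119523  (= −√(1/70))

√[6·2!1!4!/8! · 1!2!4!2!3!2!] = √(288/35)
  +(−1)^1/∏(1,1,1,3,0,1)! = -1/6  (running -1/6)
  +(−1)^2/∏(2,0,0,2,1,2)! = 1/8  (running -1/24)
⟨..|..⟩ = √(288/35)·(-1/24) = -0.119523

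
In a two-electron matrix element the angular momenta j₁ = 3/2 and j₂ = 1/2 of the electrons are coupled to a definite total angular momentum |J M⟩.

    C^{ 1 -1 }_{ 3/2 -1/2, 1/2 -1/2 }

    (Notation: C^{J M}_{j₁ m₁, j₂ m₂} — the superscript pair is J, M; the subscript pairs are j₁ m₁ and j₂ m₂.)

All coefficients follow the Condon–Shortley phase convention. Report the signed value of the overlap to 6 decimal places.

+√(1/4) ≈ +0.500000

triangle: 1!*2!*0!/4! = 2/24
(j±m)!: 1!*2!*0!*1!*0!*2! = 4
prefactor² = (2J+1)*Δ*N² = 1
  k=0: +1/(0!*1!*2!*0!*0!*0!) = 1/2
Σ = 1/2  ⇒  CG² = 1*(1/2)² = 1/4
CG = +√(1/4) = +0.500000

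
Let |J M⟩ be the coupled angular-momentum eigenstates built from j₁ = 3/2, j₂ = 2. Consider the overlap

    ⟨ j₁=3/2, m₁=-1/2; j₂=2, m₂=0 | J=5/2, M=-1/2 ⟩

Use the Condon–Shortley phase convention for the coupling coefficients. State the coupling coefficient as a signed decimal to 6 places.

-0.292770

j₁+j₂−J=1  J+j₁−j₂=2  J−j₁+j₂=3  j₁+j₂+J+1=7
(j₁±m₁, j₂±m₂, J±M) = (1,2,2,2,2,3)
P² = 48/35
sum k=0..1:
  [0] +1/4 = 1/4
  [1] −1/2 = -1/2
S = -1/4
C² = P²·S² = 3/35 ; C = -0.292770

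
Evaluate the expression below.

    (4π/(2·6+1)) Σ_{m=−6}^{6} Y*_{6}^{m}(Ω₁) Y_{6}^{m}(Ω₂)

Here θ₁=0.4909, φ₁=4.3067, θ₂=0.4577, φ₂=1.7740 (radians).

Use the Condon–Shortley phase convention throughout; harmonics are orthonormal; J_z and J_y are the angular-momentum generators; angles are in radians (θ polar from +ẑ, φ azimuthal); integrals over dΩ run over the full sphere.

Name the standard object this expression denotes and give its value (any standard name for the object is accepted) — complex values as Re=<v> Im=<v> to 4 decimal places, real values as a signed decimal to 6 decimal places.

Legendre polynomial (addition theorem), +0.120389

This sum is the spherical-harmonic addition theorem: it equals the Legendre polynomial P_l(cos γ) of the angle γ between the two directions.
Term-by-term m-sum for l=6 (normalisation 4π/13 = 0.966644):
  m=-6: (0.004030, 0.003446) × (-0.001239, 0.003377) = (-0.000017, 0.000009)  (running Σ = (-0.000017, 0.000009))
  m=-5: (-0.030826, 0.015182) × (-0.021499, -0.013323) = (0.000865, 0.000084)  (running Σ = (0.000848, 0.000094))
  m=-4: (-0.006915, -0.132955) × (0.073430, -0.077571) = (-0.010821, -0.009227)  (running Σ = (-0.009973, -0.009133))
  m=-3: (0.313651, 0.115819) × (0.168937, 0.241912) = (0.024969, 0.095442)  (running Σ = (0.014996, 0.086309))
  m=-2: (-0.346972, 0.365486) × (-0.460646, 0.198246) = (0.087375, -0.237146)  (running Σ = (0.102371, -0.150837))
  m=-1: (-0.110135, -0.256416) × (-0.073452, -0.356483) = (-0.083318, 0.058096)  (running Σ = (0.019053, -0.092741))
  m=0: (-0.330696, -0.000000) × (-0.261379, 0.000000) = (0.086437, 0.000000)  (running Σ = (0.105490, -0.092741))
  m=1: (0.110135, -0.256416) × (0.073452, -0.356483) = (-0.083318, -0.058096)  (running Σ = (0.022172, -0.150837))
  m=2: (-0.346972, -0.365486) × (-0.460646, -0.198246) = (0.087375, 0.237146)  (running Σ = (0.109547, 0.086309))
  m=3: (-0.313651, 0.115819) × (-0.168937, 0.241912) = (0.024969, -0.095442)  (running Σ = (0.134516, -0.009133))
  m=4: (-0.006915, 0.132955) × (0.073430, 0.077571) = (-0.010821, 0.009227)  (running Σ = (0.123695, 0.000094))
  m=5: (0.030826, 0.015182) × (0.021499, -0.013323) = (0.000865, -0.000084)  (running Σ = (0.124560, 0.000009))
  m=6: (0.004030, -0.003446) × (-0.001239, -0.003377) = (-0.000017, -0.000009)  (running Σ = (0.124543, -0.000000))
Σ over m = (0.124543, -0.000000); ×(4π/13) → (0.120389, -0.000000). Real part: 0.120389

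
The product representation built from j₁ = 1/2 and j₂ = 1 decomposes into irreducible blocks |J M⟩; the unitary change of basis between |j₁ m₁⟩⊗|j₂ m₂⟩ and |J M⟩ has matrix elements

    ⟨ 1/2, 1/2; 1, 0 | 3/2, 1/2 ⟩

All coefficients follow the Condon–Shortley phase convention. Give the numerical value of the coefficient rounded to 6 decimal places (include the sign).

+0.816497  (= +√(2/3))

j₁+j₂−J=0  J+j₁−j₂=1  J−j₁+j₂=2  j₁+j₂+J+1=4
(j₁±m₁, j₂±m₂, J±M) = (1,0,1,1,2,1)
P² = 2/3
sum k=0..0:
  [0] +1/1 = 1
S = 1
C² = P²·S² = 2/3 ; C = +0.816497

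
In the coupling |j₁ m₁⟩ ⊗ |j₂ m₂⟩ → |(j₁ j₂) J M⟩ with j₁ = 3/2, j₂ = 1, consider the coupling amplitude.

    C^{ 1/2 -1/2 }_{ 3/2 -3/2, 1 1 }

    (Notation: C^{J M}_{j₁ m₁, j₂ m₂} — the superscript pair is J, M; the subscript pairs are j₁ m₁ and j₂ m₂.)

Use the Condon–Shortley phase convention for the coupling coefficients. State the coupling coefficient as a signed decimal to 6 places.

triangle: 2!×1!×0!/4! = 2/24
(j±m)!: 0!×3!×2!×0!×0!×1! = 12
prefactor² = (2J+1)×Δ×N² = 2
  k=2: +1/(2!×0!×1!×0!×0!×0!) = 1/2
Σ = 1/2  ⇒  CG² = 2×(1/2)² = 1/2
CG = +√(1/2) = +0.707107

+√(1/2) = +0.707107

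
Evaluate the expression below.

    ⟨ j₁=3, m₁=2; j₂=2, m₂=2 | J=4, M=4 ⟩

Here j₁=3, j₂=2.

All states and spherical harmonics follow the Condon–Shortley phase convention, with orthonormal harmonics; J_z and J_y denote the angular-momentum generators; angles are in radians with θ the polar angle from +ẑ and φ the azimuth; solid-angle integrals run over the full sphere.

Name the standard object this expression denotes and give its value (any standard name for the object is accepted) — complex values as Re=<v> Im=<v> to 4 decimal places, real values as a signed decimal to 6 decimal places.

This is a Clebsch–Gordan (vector-coupling) coefficient.
√[9·1!5!3!/10! · 5!1!4!0!8!0!] = √(207360)
  +(−1)^1/∏(1,0,0,3,5,0)! = -1/720  (running -1/720)
⟨..|..⟩ = √(207360)·(-1/720) = -0.632456

Clebsch–Gordan coefficient, −√(2/5) ≈ -0.632456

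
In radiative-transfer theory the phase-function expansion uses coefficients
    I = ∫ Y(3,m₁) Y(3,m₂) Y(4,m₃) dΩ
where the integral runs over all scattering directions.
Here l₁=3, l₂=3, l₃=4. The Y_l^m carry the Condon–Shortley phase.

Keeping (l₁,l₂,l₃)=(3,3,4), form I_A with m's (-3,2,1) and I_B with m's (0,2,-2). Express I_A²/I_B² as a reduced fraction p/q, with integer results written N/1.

Same 3,3,4: normalisation and zero-m 3j drop out of the ratio.
A: Δ: 2! 4! 4! / 11! → 1/34650; sum: t=2:+1/288 = 1/288; 3j²(3 3 4; -3 2 1) = Δ·Π!·Σ² = 5/231  (sign -1)
B: Δ: 2! 4! 4! / 11! → 1/34650; sum: t=1:−1/96 t=2:+1/72 = 1/288; 3j²(3 3 4; 0 2 -2) = Δ·Π!·Σ² = 1/462  (sign +1)
I_A²/I_B² = (5/231)/(1/462) = 10/1

10/1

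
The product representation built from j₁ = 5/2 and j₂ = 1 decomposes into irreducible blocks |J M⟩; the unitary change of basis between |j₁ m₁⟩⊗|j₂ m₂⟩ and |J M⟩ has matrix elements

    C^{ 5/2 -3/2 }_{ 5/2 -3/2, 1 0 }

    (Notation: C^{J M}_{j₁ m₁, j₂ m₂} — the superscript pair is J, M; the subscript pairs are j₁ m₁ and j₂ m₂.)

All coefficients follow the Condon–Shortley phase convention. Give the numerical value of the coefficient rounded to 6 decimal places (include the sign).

√[6·1!4!1!/7! · 1!4!1!1!1!4!] = √(576/35)
  +(−1)^0/∏(0,1,4,1,0,0)! = 1/24  (running 1/24)
  +(−1)^1/∏(1,0,3,0,1,1)! = -1/6  (running -1/8)
⟨..|..⟩ = √(576/35)·(-1/8) = -0.507093

-0.507093  (= −√(9/35))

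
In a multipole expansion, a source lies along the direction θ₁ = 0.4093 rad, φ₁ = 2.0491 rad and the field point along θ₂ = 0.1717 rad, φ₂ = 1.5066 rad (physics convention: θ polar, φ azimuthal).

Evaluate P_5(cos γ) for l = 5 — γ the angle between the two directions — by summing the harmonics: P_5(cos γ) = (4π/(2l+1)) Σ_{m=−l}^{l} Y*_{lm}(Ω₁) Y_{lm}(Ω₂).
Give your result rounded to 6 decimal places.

0.503667

Term-by-term m-sum for l=5 (normalisation 4π/11 = 1.142397):
  [-5]  conj(Y_{5,-5})(Ω₁) = -0.003158-0.003390i ; Y_{5,-5}(Ω₂) = +0.000021-0.000064i ; Δ = -0.000000+0.000000i
  [-4]  conj(Y_{5,-4})(Ω₁) = -0.011340+0.031814i ; Y_{5,-4}(Ω₂) = +0.001192+0.000313i ; Δ = -0.000023+0.000034i
  [-3]  conj(Y_{5,-3})(Ω₁) = +0.142035-0.019420i ; Y_{5,-3}(Ω₂) = -0.002555+0.013104i ; Δ = -0.000108+0.001911i
  [-2]  conj(Y_{5,-2})(Ω₁) = -0.216392-0.306864i ; Y_{5,-2}(Ω₂) = -0.092457-0.011936i ; Δ = +0.016344+0.030955i
  [-1]  conj(Y_{5,-1})(Ω₁) = -0.240077+0.463060i ; Y_{5,-1}(Ω₂) = +0.025278-0.393219i ; Δ = +0.176015+0.106108i
  [+0]  conj(Y_{5,0})(Ω₁) = +0.076294-0.000000i ; Y_{5,0}(Ω₂) = +0.739656+0.000000i ; Δ = +0.056431+0.000000i
  [+1]  conj(Y_{5,1})(Ω₁) = +0.240077+0.463060i ; Y_{5,1}(Ω₂) = -0.025278-0.393219i ; Δ = +0.176015-0.106108i
  [+2]  conj(Y_{5,2})(Ω₁) = -0.216392+0.306864i ; Y_{5,2}(Ω₂) = -0.092457+0.011936i ; Δ = +0.016344-0.030955i
  [+3]  conj(Y_{5,3})(Ω₁) = -0.142035-0.019420i ; Y_{5,3}(Ω₂) = +0.002555+0.013104i ; Δ = -0.000108-0.001911i
  [+4]  conj(Y_{5,4})(Ω₁) = -0.011340-0.031814i ; Y_{5,4}(Ω₂) = +0.001192-0.000313i ; Δ = -0.000023-0.000034i
  [+5]  conj(Y_{5,5})(Ω₁) = +0.003158-0.003390i ; Y_{5,5}(Ω₂) = -0.000021-0.000064i ; Δ = -0.000000-0.000000i
Accumulated sum +0.440886-0.000000i; after 4π/(2l+1) scaling, +0.503667-0.000000i ⇒ P_5 = 0.503667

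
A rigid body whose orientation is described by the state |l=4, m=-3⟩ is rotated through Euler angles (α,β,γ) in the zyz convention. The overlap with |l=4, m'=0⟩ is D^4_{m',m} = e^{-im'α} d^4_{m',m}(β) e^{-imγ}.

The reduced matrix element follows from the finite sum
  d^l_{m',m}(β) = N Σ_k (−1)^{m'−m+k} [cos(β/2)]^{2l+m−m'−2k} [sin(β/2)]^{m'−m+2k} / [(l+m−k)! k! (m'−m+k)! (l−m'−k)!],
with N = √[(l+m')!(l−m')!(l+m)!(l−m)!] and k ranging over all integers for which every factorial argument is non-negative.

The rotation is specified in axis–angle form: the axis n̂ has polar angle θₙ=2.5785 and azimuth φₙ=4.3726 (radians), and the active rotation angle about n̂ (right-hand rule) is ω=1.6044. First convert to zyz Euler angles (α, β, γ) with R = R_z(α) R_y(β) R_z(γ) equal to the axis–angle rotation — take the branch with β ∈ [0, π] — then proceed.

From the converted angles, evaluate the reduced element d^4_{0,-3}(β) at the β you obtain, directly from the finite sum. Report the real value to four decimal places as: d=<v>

Axis–angle → zyz. n̂ = (sinθₙcosφₙ, sinθₙsinφₙ, cosθₙ) = (-0.177911, -0.503284, -0.845608), ω = 1.6044.
R = I cosω + sinω [n̂]ₓ + (1−cosω) n̂n̂ᵀ gives
  R = [-0.000882, +0.937679, -0.347502; -0.752583, +0.228207, +0.617689; +0.658497, +0.262069, +0.705480]
β = atan2(√(R₁₃²+R₂₃²), R₃₃) = 0.787696; α = atan2(R₂₃, R₁₃) mod 2π = 2.083250; γ = atan2(R₃₂, −R₃₁) mod 2π = 2.762828
d^4_{0,-3}(β=0.7877) via the finite sum:
Half-angle: c=0.923439, s=0.383745. N=√(24·24·1·5040)=1703.830978
k∈{0,1} keeps every argument non-negative
  k=0: (−1)^3·1703.8310/(144)·0.9234^5·0.3837^3 = -0.448986
  k=1: (−1)^4·1703.8310/(144)·0.9234^3·0.3837^5 = +0.077536
d^4_{0,-3}(0.7877) = -0.448986 +0.077536 = -0.371451

d=-0.3715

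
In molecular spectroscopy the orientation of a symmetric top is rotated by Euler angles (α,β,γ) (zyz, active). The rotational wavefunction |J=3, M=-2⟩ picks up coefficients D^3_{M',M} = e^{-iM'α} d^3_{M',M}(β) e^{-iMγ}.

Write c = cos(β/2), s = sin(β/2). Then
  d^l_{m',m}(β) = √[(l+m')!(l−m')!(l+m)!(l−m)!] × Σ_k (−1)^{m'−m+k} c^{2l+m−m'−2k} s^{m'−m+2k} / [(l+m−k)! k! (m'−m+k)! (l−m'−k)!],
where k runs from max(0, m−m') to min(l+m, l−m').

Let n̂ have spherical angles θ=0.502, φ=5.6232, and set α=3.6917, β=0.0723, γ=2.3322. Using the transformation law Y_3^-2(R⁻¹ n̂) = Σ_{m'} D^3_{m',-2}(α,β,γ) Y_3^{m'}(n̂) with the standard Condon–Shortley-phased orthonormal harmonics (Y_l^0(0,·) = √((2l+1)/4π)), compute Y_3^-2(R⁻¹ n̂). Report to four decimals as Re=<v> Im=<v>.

Need the full column D^3_{m',-2} for m'=−3..3 at α=3.6917, β=0.0723, γ=2.3322.
cos(β/2)=0.999347, sin(β/2)=0.036142
d^3_{-3,-2}: single k=1 term ⇒ +0.088241;  D = -0.088197-0.002782i
d^3_{-2,-2}: k∈[0..1] ⇒ +0.996086 -0.006514 = +0.989572;  D = +0.859472-0.490471i
d^3_{-1,-2}: k∈[0..1] ⇒ -0.113919 +0.000298 = -0.113621;  D = +0.054684-0.099596i
d^3_{0,-2}: k∈[0..1] ⇒ +0.007136 -0.000009 = +0.007127;  D = -0.000342-0.007118i
d^3_{1,-2}: k∈[0..1] ⇒ -0.000298 +0.000000 = -0.000298;  D = -0.000168-0.000246i
d^3_{2,-2}: k∈[0..1] ⇒ +0.000009 -0.000000 = +0.000009;  D = -0.000008-0.000003i
d^3_{3,-2}: single k=0 term ⇒ -0.000000;  D = -0.000000+0.000000i
Y_3^{m'}(θ=0.502,φ=5.6232) and Σ D·Y over m':
  (-0.0882-0.0028i)·(-0.0185+0.0426i)  (+0.8595-0.4905i)·(+0.0515+0.2009i)  (+0.0547-0.0996i)·(+0.3492+0.2710i)  (-0.0003-0.0071i)·(+0.2756+0.0000i)  (-0.0002-0.0002i)·(-0.3492+0.2710i)  (-0.0000-0.0000i)·(+0.0515-0.2009i)  (-0.0000+0.0000i)·(+0.0185+0.0426i)
Y_3^-2(R⁻¹ n̂) = +0.190669+0.121862i

Re=0.1907 Im=0.1219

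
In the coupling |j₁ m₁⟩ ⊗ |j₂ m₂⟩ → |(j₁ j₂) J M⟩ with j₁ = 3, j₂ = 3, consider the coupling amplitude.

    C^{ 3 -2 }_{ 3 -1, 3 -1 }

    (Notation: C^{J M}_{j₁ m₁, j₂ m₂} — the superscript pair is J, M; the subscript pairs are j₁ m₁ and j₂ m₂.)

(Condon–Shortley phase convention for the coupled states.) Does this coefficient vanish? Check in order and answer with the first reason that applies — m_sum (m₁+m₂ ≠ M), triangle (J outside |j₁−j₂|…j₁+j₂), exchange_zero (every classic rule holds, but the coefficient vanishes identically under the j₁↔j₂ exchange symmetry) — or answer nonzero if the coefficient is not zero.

exchange_zero

m-sum: m₁+m₂ = -1+(-1) = -2, M = -2  ✓
triangle: |j₁−j₂| = 0 ≤ J = 3 ≤ j₁+j₂ = 6  ✓
exchange: j₁=j₂ and m₁=m₂, and (−1)^(j₁+j₂−J) = (−1)^3 = −1 forces ⟨j₁m₁;j₂m₂|JM⟩ = −⟨j₂m₂;j₁m₁|JM⟩ = −⟨j₁m₁;j₂m₂|JM⟩ ⇒ the coefficient vanishes identically
Racah sum check: Σ_k collapses to 0 ⇒ CG = 0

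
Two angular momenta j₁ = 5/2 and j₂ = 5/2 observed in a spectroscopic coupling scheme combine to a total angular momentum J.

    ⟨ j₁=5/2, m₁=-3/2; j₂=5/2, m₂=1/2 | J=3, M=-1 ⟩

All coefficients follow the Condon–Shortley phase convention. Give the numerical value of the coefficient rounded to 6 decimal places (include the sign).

+0.182574  (= +√(1/30))

j₁+j₂−J=2  J+j₁−j₂=3  J−j₁+j₂=3  j₁+j₂+J+1=9
(j₁±m₁, j₂±m₂, J±M) = (1,4,3,2,2,4)
P² = 96/5
sum k=1..2:
  [1] −1/12 = -1/12
  [2] +1/8 = 1/8
S = 1/24
C² = P²·S² = 1/30 ; C = +0.182574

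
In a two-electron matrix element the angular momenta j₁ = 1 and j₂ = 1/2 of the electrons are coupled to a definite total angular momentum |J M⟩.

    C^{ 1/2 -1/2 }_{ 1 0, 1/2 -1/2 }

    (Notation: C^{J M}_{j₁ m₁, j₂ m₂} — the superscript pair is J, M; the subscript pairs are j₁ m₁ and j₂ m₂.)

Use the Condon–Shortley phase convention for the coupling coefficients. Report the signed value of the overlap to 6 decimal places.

+0.577350  (= +√(1/3))

√[2·1!1!0!/3! · 1!1!0!1!0!1!] = √(1/3)
  +(−1)^0/∏(0,1,1,0,0,0)! = 1  (running 1)
⟨..|..⟩ = √(1/3)·(1) = +0.577350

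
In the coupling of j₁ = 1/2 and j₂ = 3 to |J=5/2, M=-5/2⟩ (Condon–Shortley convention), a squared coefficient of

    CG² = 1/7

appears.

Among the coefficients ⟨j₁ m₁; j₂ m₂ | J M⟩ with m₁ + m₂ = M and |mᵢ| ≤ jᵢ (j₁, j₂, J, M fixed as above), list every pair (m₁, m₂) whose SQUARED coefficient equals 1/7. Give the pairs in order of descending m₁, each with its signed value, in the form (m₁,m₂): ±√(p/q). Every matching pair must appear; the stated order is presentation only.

(-1/2,-2): −√(1/7)

Admissible pairs with m₁+m₂ = M = -5/2: (-1/2,-2), (1/2,-3)
  (m₁,m₂)=(1/2,-3): CG² = 6/7, CG = +√(6/7)
  (m₁,m₂)=(-1/2,-2): CG² = 1/7, CG = −√(1/7)   ← matches the target
Pairs with CG² = 1/7: (-1/2,-2): −√(1/7)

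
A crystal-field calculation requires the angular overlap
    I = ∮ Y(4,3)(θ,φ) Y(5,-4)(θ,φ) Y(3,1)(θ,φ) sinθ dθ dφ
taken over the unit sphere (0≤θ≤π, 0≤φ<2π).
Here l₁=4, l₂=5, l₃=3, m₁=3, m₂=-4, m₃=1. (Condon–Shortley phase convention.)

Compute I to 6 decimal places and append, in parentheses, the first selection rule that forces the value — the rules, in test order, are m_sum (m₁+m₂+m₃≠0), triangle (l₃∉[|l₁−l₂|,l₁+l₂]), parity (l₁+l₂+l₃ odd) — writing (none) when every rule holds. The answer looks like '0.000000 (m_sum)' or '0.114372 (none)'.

0.042401 (none)

Checks pass: Σm=0; 12 even; l₃=3∈[1,9].
(2·4+1)(2·5+1)(2·3+1) = 693
Δ: 6! 2! 4! / 13! → 1/180180
sum: t=2:+1/576 t=3:−1/144 t=4:+1/576 = -1/288
3j²(4 5 3; 0 0 0) = Δ·Π!·Σ² = 20/1001  (sign +1)
sum: t=0:+1/4320 t=1:−1/5760 = 1/17280
3j²(4 5 3; 3 -4 1) = Δ·Π!·Σ² = 7/4290  (sign +1)
combine: 4πI² = 693·20/1001·7/4290 = 42/1859
take √, sign +1: I = 0.04240138
No selection rule forces the value: the integral is nonzero (none).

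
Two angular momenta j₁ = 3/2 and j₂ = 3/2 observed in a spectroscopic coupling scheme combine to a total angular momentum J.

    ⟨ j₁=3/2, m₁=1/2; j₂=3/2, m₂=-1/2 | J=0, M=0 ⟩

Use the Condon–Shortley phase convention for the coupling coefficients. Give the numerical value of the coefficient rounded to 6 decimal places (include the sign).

−√(1/4) = -0.500000

triangle: 3!*0!*0!/4! = 6/24
(j±m)!: 2!*1!*1!*2!*0!*0! = 4
prefactor² = (2J+1)*Δ*N² = 1
  k=1: −1/(1!*2!*0!*0!*0!*0!) = -1/2
Σ = -1/2  ⇒  CG² = 1*(-1/2)² = 1/4
CG = −√(1/4) = -0.500000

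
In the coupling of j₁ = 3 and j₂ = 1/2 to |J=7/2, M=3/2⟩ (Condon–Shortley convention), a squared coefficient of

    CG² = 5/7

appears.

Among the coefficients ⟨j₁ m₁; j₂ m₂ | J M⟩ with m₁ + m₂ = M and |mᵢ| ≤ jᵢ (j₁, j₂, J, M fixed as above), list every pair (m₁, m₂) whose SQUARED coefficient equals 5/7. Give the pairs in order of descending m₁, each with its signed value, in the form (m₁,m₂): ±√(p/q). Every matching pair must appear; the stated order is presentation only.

Admissible pairs with m₁+m₂ = M = 3/2: (1,1/2), (2,-1/2)
  (m₁,m₂)=(2,-1/2): CG² = 2/7, CG = +√(2/7)
  (m₁,m₂)=(1,1/2): CG² = 5/7, CG = +√(5/7)   ← matches the target
Pairs with CG² = 5/7: (1,1/2): +√(5/7)

(1,1/2): +√(5/7)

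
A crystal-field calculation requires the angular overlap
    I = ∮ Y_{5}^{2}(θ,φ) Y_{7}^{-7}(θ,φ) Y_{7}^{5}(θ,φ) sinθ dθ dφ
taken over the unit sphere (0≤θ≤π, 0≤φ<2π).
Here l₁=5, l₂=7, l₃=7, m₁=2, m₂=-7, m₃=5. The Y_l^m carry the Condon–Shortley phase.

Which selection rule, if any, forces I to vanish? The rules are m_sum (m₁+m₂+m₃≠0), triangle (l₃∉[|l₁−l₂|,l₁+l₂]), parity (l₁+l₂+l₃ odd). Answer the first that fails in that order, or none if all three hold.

parity

azimuthal sum: 2 − 7 + 5 = 0  ✓
2 ≤ 7 ≤ 12 (triangle on l)  ✓
L = 5 + 7 + 7 = 19 (odd)  ✗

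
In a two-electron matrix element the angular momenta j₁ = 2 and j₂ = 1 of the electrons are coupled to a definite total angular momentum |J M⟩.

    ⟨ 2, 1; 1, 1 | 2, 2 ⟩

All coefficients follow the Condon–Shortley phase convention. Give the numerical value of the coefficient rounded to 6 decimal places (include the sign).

j₁+j₂−J=1  J+j₁−j₂=3  J−j₁+j₂=1  j₁+j₂+J+1=6
(j₁±m₁, j₂±m₂, J±M) = (3,1,2,0,4,0)
P² = 12
sum k=1..1:
  [1] −1/6 = -1/6
S = -1/6
C² = P²·S² = 1/3 ; C = -0.577350

−√(1/3) ≈ -0.577350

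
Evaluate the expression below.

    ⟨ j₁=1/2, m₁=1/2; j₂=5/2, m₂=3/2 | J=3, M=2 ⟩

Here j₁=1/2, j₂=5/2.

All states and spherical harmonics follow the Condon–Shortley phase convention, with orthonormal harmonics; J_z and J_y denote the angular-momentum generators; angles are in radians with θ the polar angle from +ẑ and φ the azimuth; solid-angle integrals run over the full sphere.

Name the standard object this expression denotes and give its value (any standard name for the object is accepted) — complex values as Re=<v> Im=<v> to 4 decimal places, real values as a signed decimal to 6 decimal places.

Clebsch–Gordan coefficient, +√(5/6) ≈ +0.912871

This is a Clebsch–Gordan (vector-coupling) coefficient.
j₁+j₂−J=0  J+j₁−j₂=1  J−j₁+j₂=5  j₁+j₂+J+1=7
(j₁±m₁, j₂±m₂, J±M) = (1,0,4,1,5,1)
P² = 480
sum k=0..0:
  [0] +1/24 = 1/24
S = 1/24
C² = P²·S² = 5/6 ; C = +0.912871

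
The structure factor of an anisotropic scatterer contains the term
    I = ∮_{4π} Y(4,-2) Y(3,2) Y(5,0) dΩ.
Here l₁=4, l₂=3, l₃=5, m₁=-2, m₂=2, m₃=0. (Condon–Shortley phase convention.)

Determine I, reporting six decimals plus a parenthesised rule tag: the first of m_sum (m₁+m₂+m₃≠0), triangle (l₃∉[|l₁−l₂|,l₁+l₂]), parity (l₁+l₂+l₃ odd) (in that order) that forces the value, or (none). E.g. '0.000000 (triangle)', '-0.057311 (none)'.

-0.171327 (none)

Rules hold: Σm=0, L=12 even, 1≤5≤7.
N = 9·7·11 = 693
Δ = 2!·6!·4!/13! = 1/180180
Racah Σ t=0..2: t=0:+1/576 t=1:−1/144 t=2:+1/576 = -1/288
⇒ 3j(4 3 5; 0 0 0)² = 20/1001, sgn +1
Racah Σ t=1..2: t=1:−1/2880 t=2:+1/576 = 1/720
⇒ 3j(4 3 5; -2 2 0)² = 80/3003, sgn -1
4πI² = N·(3j₀)²·(3jₘ)² = 4800/13013
I = -1·√(0.368862/4π) = -0.17132746
No selection rule forces the value: the integral is nonzero (none).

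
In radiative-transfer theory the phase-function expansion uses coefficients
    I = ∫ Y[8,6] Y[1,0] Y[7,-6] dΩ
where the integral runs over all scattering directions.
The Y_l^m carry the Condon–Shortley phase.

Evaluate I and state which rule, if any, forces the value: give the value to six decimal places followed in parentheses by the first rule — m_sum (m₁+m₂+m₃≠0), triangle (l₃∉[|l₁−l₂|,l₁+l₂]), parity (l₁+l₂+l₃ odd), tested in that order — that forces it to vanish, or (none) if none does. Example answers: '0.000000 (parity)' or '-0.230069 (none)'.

Checks pass: Σm=0; 16 even; l₃=7∈[7,9].
(2·8+1)(2·1+1)(2·7+1) = 765
Δ: 2! 14! 0! / 17! → 1/2040
sum: t=1:−1/25401600 = -1/25401600
3j²(8 1 7; 0 0 0) = Δ·Π!·Σ² = 8/255  (sign +1)
sum: t=1:−1/6227020800 = -1/6227020800
3j²(8 1 7; 6 0 -6) = Δ·Π!·Σ² = 7/510  (sign +1)
combine: 4πI² = 765·8/255·7/510 = 28/85
take √, sign +1: I = 0.16190663
No selection rule forces the value: the integral is nonzero (none).

0.161907 (none)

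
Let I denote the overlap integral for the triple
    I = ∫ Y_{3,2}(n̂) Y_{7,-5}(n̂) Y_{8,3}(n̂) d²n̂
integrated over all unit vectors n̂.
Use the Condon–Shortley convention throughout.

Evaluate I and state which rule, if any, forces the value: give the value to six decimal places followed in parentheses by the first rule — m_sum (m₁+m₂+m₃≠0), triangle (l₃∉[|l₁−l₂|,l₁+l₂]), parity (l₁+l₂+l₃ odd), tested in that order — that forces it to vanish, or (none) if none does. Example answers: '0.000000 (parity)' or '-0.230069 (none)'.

Checks pass: Σm=0; 18 even; l₃=8∈[4,10].
(2·3+1)(2·7+1)(2·8+1) = 1785
Δ: 2! 4! 12! / 19! → 1/5290740
sum: t=0:+1/7257600 t=1:−1/2073600 t=2:+1/7257600 = -1/4838400
3j²(3 7 8; 0 0 0) = Δ·Π!·Σ² = 252/20995  (sign -1)
sum: t=0:+1/87091200 t=1:−1/958003200 = 1/95800320
3j²(3 7 8; 2 -5 3) = Δ·Π!·Σ² = 1000/88179  (sign -1)
combine: 4πI² = 1785·252/20995·1000/88179 = 252000/1037153
take √, sign +1: I = 0.13905094
No selection rule forces the value: the integral is nonzero (none).

0.139051 (none)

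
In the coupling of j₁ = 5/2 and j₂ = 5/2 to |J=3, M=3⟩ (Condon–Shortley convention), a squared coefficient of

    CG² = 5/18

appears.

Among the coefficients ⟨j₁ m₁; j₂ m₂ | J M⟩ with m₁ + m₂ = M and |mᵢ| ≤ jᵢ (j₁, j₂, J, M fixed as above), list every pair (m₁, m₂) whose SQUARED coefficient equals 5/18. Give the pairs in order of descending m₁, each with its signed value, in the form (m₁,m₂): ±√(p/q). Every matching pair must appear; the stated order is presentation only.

(5/2,1/2): +√(5/18); (1/2,5/2): +√(5/18)

Admissible pairs with m₁+m₂ = M = 3: (1/2,5/2), (3/2,3/2), (5/2,1/2)
  (m₁,m₂)=(5/2,1/2): CG² = 5/18, CG = +√(5/18)   ← matches the target
  (m₁,m₂)=(3/2,3/2): CG² = 4/9, CG = −√(4/9)
  (m₁,m₂)=(1/2,5/2): CG² = 5/18, CG = +√(5/18)   ← matches the target
Pairs with CG² = 5/18: (5/2,1/2): +√(5/18); (1/2,5/2): +√(5/18)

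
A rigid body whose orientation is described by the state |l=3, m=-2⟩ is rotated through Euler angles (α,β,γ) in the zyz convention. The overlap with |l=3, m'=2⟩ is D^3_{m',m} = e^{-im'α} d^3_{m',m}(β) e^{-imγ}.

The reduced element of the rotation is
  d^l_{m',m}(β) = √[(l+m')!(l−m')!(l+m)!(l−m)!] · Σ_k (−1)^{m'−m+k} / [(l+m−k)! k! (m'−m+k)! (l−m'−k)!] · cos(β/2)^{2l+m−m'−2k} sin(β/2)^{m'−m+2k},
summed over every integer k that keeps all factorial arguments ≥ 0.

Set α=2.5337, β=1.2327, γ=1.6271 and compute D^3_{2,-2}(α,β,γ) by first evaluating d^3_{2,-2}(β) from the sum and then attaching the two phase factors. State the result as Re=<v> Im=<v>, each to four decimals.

First d^3_{2,-2}(β=1.2327), then the phase factors e^{-i(2)α} and e^{-i(-2)γ}:
With c≡cos(β/2)=0.815994 and s≡sin(β/2)=0.578061, N=[120·1·1·120]^{1/2}=120.000000
k: max(0,(-2)−(2))=0 … min(3+(-2),3−(2))=1
  k=0: (−1)^4·120.0000/(24)·0.8160^2·0.5781^4 = +0.371738
  k=1: (−1)^5·120.0000/(120)·0.8160^0·0.5781^6 = -0.037311
d^3_{2,-2}(1.2327) = +0.371738 -0.037311 = +0.334427
Phases: e^{-i·(2)·2.5337}=+0.347601+0.937643i, e^{-i·(-2)·1.6271}=-0.993666-0.112370i ⇒ D=-0.080275-0.324650i

Re=-0.0803 Im=-0.3246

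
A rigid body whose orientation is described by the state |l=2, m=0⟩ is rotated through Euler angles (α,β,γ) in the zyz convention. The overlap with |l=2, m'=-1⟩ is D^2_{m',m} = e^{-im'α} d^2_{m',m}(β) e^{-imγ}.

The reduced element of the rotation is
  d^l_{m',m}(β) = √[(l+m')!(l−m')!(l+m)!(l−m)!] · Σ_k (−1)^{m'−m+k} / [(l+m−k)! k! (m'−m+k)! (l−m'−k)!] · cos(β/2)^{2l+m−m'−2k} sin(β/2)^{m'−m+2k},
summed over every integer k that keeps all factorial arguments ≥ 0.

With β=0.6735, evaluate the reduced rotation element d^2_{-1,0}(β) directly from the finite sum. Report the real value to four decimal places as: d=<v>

d=0.5971

d^2_{-1,0}(β=0.6735) via the finite sum:
c=cos(0.673500/2)=0.943834, s=sin(0.673500/2)=0.330421; N=√[1·6·2·2]=4.898979
The bounds max(0,m−m')=1 and min(l+m,l−m')=2 give 2 terms
  k=1: (−1)^0·4.8990/(2)·0.9438^3·0.3304^1 = +0.680503
  k=2: (−1)^1·4.8990/(2)·0.9438^1·0.3304^3 = -0.083402
d^2_{-1,0}(0.6735) = +0.680503 -0.083402 = +0.597101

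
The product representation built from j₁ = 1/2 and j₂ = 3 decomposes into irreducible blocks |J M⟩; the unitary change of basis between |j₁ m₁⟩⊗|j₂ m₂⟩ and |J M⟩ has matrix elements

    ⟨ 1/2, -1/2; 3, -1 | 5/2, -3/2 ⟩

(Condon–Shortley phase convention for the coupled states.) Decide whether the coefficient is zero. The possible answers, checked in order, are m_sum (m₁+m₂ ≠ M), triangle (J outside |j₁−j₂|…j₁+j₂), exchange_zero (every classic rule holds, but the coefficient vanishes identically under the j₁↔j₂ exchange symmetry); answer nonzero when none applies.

nonzero

m-sum: m₁+m₂ = -1/2+(-1) = -3/2, M = -3/2  ✓
triangle: |j₁−j₂| = 5/2 ≤ J = 5/2 ≤ j₁+j₂ = 7/2  ✓
exchange: j₁≠j₂ or m₁≠m₂ — the exchange symmetry imposes no constraint here
value check: CG = −√(2/7) = -0.534522 ≠ 0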